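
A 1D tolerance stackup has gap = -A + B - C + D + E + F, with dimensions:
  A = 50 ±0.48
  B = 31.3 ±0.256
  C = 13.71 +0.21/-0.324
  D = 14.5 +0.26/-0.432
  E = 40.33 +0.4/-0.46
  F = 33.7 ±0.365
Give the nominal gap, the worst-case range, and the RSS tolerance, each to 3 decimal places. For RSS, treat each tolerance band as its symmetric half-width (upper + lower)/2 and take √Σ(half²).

nominal=56.120 wc=[53.917,58.205] rss=0.897

Stack each dimension's contribution:
  -A: nom -50.000 → Σnom=-50.000; wc +0.480/-0.480 → slack +0.480/-0.480; half-tol=0.480, Σhalf²=0.230400
  +B: nom +31.300 → Σnom=-18.700; wc +0.256/-0.256 → slack +0.736/-0.736; half-tol=0.256, Σhalf²=0.295936
  -C: nom -13.710 → Σnom=-32.410; wc +0.324/-0.210 → slack +1.060/-0.946; half-tol=0.267, Σhalf²=0.367225
  +D: nom +14.500 → Σnom=-17.910; wc +0.260/-0.432 → slack +1.320/-1.378; half-tol=0.346, Σhalf²=0.486941
  +E: nom +40.330 → Σnom=22.420; wc +0.400/-0.460 → slack +1.720/-1.838; half-tol=0.430, Σhalf²=0.671841
  +F: nom +33.700 → Σnom=56.120; wc +0.365/-0.365 → slack +2.085/-2.203; half-tol=0.365, Σhalf²=0.805066
Nominal = 56.120. Worst-case = [56.120 - 2.203, 56.120 + 2.085] = [53.917, 58.205]. RSS = √0.805066 = 0.897.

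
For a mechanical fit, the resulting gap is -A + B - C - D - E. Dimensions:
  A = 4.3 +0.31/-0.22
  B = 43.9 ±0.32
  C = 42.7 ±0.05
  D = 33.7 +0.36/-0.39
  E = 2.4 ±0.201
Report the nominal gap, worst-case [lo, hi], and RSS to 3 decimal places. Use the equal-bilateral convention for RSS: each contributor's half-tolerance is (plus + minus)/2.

Stack each dimension's contribution:
  -A: nom -4.300 → Σnom=-4.300; wc +0.220/-0.310 → slack +0.220/-0.310; half-tol=0.265, Σhalf²=0.070225
  +B: nom +43.900 → Σnom=39.600; wc +0.320/-0.320 → slack +0.540/-0.630; half-tol=0.320, Σhalf²=0.172625
  -C: nom -42.700 → Σnom=-3.100; wc +0.050/-0.050 → slack +0.590/-0.680; half-tol=0.050, Σhalf²=0.175125
  -D: nom -33.700 → Σnom=-36.800; wc +0.390/-0.360 → slack +0.980/-1.040; half-tol=0.375, Σhalf²=0.315750
  -E: nom -2.400 → Σnom=-39.200; wc +0.201/-0.201 → slack +1.181/-1.241; half-tol=0.201, Σhalf²=0.356151
Nominal = -39.200. Worst-case = [-39.200 - 1.241, -39.200 + 1.181] = [-40.441, -38.019]. RSS = √0.356151 = 0.597.

nominal=-39.200 wc=[-40.441,-38.019] rss=0.597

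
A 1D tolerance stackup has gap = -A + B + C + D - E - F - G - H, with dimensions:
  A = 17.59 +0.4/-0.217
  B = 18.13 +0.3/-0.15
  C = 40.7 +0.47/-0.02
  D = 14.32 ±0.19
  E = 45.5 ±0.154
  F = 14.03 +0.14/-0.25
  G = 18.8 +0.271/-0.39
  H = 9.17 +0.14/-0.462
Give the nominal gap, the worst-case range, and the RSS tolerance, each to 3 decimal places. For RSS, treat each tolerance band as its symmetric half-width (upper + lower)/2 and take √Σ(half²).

Stack each dimension's contribution:
  -A: nom -17.590 → Σnom=-17.590; wc +0.217/-0.400 → slack +0.217/-0.400; half-tol=0.308, Σhalf²=0.095172
  +B: nom +18.130 → Σnom=0.540; wc +0.300/-0.150 → slack +0.517/-0.550; half-tol=0.225, Σhalf²=0.145797
  +C: nom +40.700 → Σnom=41.240; wc +0.470/-0.020 → slack +0.987/-0.570; half-tol=0.245, Σhalf²=0.205822
  +D: nom +14.320 → Σnom=55.560; wc +0.190/-0.190 → slack +1.177/-0.760; half-tol=0.190, Σhalf²=0.241922
  -E: nom -45.500 → Σnom=10.060; wc +0.154/-0.154 → slack +1.331/-0.914; half-tol=0.154, Σhalf²=0.265638
  -F: nom -14.030 → Σnom=-3.970; wc +0.250/-0.140 → slack +1.581/-1.054; half-tol=0.195, Σhalf²=0.303663
  -G: nom -18.800 → Σnom=-22.770; wc +0.390/-0.271 → slack +1.971/-1.325; half-tol=0.331, Σhalf²=0.412893
  -H: nom -9.170 → Σnom=-31.940; wc +0.462/-0.140 → slack +2.433/-1.465; half-tol=0.301, Σhalf²=0.503494
Nominal = -31.940. Worst-case = [-31.940 - 1.465, -31.940 + 2.433] = [-33.405, -29.507]. RSS = √0.503494 = 0.710.

nominal=-31.940 wc=[-33.405,-29.507] rss=0.710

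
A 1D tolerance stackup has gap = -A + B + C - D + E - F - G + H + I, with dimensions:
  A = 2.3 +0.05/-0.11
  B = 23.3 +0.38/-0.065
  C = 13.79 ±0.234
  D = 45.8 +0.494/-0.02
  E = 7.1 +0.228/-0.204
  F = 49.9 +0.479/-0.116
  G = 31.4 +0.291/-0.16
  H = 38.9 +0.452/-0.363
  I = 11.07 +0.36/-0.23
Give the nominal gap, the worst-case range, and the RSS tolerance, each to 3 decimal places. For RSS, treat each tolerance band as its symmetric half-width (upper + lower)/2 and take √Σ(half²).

Stack each dimension's contribution:
  -A: nom -2.300 → Σnom=-2.300; wc +0.110/-0.050 → slack +0.110/-0.050; half-tol=0.080, Σhalf²=0.006400
  +B: nom +23.300 → Σnom=21.000; wc +0.380/-0.065 → slack +0.490/-0.115; half-tol=0.223, Σhalf²=0.055906
  +C: nom +13.790 → Σnom=34.790; wc +0.234/-0.234 → slack +0.724/-0.349; half-tol=0.234, Σhalf²=0.110662
  -D: nom -45.800 → Σnom=-11.010; wc +0.020/-0.494 → slack +0.744/-0.843; half-tol=0.257, Σhalf²=0.176711
  +E: nom +7.100 → Σnom=-3.910; wc +0.228/-0.204 → slack +0.972/-1.047; half-tol=0.216, Σhalf²=0.223367
  -F: nom -49.900 → Σnom=-53.810; wc +0.116/-0.479 → slack +1.088/-1.526; half-tol=0.297, Σhalf²=0.311874
  -G: nom -31.400 → Σnom=-85.210; wc +0.160/-0.291 → slack +1.248/-1.817; half-tol=0.225, Σhalf²=0.362724
  +H: nom +38.900 → Σnom=-46.310; wc +0.452/-0.363 → slack +1.700/-2.180; half-tol=0.407, Σhalf²=0.528780
  +I: nom +11.070 → Σnom=-35.240; wc +0.360/-0.230 → slack +2.060/-2.410; half-tol=0.295, Σhalf²=0.615805
Nominal = -35.240. Worst-case = [-35.240 - 2.410, -35.240 + 2.060] = [-37.650, -33.180]. RSS = √0.615805 = 0.785.

nominal=-35.240 wc=[-37.650,-33.180] rss=0.785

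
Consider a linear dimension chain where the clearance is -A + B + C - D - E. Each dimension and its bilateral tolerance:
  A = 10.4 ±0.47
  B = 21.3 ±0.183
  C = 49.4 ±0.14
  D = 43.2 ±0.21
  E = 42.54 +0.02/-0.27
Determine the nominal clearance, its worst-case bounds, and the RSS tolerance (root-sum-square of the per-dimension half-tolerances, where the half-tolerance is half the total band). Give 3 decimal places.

nominal=-25.440 wc=[-26.463,-24.167] rss=0.582

Stack each dimension's contribution:
  -A: nom -10.400 → Σnom=-10.400; wc +0.470/-0.470 → slack +0.470/-0.470; half-tol=0.470, Σhalf²=0.220900
  +B: nom +21.300 → Σnom=10.900; wc +0.183/-0.183 → slack +0.653/-0.653; half-tol=0.183, Σhalf²=0.254389
  +C: nom +49.400 → Σnom=60.300; wc +0.140/-0.140 → slack +0.793/-0.793; half-tol=0.140, Σhalf²=0.273989
  -D: nom -43.200 → Σnom=17.100; wc +0.210/-0.210 → slack +1.003/-1.003; half-tol=0.210, Σhalf²=0.318089
  -E: nom -42.540 → Σnom=-25.440; wc +0.270/-0.020 → slack +1.273/-1.023; half-tol=0.145, Σhalf²=0.339114
Nominal = -25.440. Worst-case = [-25.440 - 1.023, -25.440 + 1.273] = [-26.463, -24.167]. RSS = √0.339114 = 0.582.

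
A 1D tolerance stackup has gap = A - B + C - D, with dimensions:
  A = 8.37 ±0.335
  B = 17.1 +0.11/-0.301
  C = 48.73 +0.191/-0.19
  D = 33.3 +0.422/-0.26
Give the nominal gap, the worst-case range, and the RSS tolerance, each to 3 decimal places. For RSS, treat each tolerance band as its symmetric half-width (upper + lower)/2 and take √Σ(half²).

Stack each dimension's contribution:
  +A: nom +8.370 → Σnom=8.370; wc +0.335/-0.335 → slack +0.335/-0.335; half-tol=0.335, Σhalf²=0.112225
  -B: nom -17.100 → Σnom=-8.730; wc +0.301/-0.110 → slack +0.636/-0.445; half-tol=0.205, Σhalf²=0.154455
  +C: nom +48.730 → Σnom=40.000; wc +0.191/-0.190 → slack +0.827/-0.635; half-tol=0.191, Σhalf²=0.190746
  -D: nom -33.300 → Σnom=6.700; wc +0.260/-0.422 → slack +1.087/-1.057; half-tol=0.341, Σhalf²=0.307026
Nominal = 6.700. Worst-case = [6.700 - 1.057, 6.700 + 1.087] = [5.643, 7.787]. RSS = √0.307026 = 0.554.

nominal=6.700 wc=[5.643,7.787] rss=0.554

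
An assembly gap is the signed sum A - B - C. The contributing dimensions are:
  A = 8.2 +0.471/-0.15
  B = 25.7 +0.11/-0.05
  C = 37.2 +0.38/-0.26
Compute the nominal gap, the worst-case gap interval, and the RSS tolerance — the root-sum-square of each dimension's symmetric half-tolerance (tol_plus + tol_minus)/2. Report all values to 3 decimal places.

Stack each dimension's contribution:
  +A: nom +8.200 → Σnom=8.200; wc +0.471/-0.150 → slack +0.471/-0.150; half-tol=0.310, Σhalf²=0.096410
  -B: nom -25.700 → Σnom=-17.500; wc +0.050/-0.110 → slack +0.521/-0.260; half-tol=0.080, Σhalf²=0.102810
  -C: nom -37.200 → Σnom=-54.700; wc +0.260/-0.380 → slack +0.781/-0.640; half-tol=0.320, Σhalf²=0.205210
Nominal = -54.700. Worst-case = [-54.700 - 0.640, -54.700 + 0.781] = [-55.340, -53.919]. RSS = √0.205210 = 0.453.

nominal=-54.700 wc=[-55.340,-53.919] rss=0.453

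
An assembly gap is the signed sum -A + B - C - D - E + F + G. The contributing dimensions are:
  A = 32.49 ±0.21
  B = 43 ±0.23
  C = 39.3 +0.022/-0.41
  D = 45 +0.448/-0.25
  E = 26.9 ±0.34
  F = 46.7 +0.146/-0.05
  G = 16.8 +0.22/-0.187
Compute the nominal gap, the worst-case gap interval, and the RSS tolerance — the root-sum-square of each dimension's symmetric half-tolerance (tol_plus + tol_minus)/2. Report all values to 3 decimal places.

Stack each dimension's contribution:
  -A: nom -32.490 → Σnom=-32.490; wc +0.210/-0.210 → slack +0.210/-0.210; half-tol=0.210, Σhalf²=0.044100
  +B: nom +43.000 → Σnom=10.510; wc +0.230/-0.230 → slack +0.440/-0.440; half-tol=0.230, Σhalf²=0.097000
  -C: nom -39.300 → Σnom=-28.790; wc +0.410/-0.022 → slack +0.850/-0.462; half-tol=0.216, Σhalf²=0.143656
  -D: nom -45.000 → Σnom=-73.790; wc +0.250/-0.448 → slack +1.100/-0.910; half-tol=0.349, Σhalf²=0.265457
  -E: nom -26.900 → Σnom=-100.690; wc +0.340/-0.340 → slack +1.440/-1.250; half-tol=0.340, Σhalf²=0.381057
  +F: nom +46.700 → Σnom=-53.990; wc +0.146/-0.050 → slack +1.586/-1.300; half-tol=0.098, Σhalf²=0.390661
  +G: nom +16.800 → Σnom=-37.190; wc +0.220/-0.187 → slack +1.806/-1.487; half-tol=0.204, Σhalf²=0.432073
Nominal = -37.190. Worst-case = [-37.190 - 1.487, -37.190 + 1.806] = [-38.677, -35.384]. RSS = √0.432073 = 0.657.

nominal=-37.190 wc=[-38.677,-35.384] rss=0.657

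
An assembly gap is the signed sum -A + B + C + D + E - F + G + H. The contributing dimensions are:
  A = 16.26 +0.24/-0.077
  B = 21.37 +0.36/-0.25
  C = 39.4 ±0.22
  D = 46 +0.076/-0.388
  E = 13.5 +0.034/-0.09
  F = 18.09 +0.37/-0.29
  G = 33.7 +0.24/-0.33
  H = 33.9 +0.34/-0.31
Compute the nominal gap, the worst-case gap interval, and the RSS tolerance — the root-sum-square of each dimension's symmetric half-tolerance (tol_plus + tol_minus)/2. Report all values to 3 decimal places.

nominal=153.520 wc=[151.322,155.157] rss=0.721

Stack each dimension's contribution:
  -A: nom -16.260 → Σnom=-16.260; wc +0.077/-0.240 → slack +0.077/-0.240; half-tol=0.159, Σhalf²=0.025122
  +B: nom +21.370 → Σnom=5.110; wc +0.360/-0.250 → slack +0.437/-0.490; half-tol=0.305, Σhalf²=0.118147
  +C: nom +39.400 → Σnom=44.510; wc +0.220/-0.220 → slack +0.657/-0.710; half-tol=0.220, Σhalf²=0.166547
  +D: nom +46.000 → Σnom=90.510; wc +0.076/-0.388 → slack +0.733/-1.098; half-tol=0.232, Σhalf²=0.220371
  +E: nom +13.500 → Σnom=104.010; wc +0.034/-0.090 → slack +0.767/-1.188; half-tol=0.062, Σhalf²=0.224215
  -F: nom -18.090 → Σnom=85.920; wc +0.290/-0.370 → slack +1.057/-1.558; half-tol=0.330, Σhalf²=0.333115
  +G: nom +33.700 → Σnom=119.620; wc +0.240/-0.330 → slack +1.297/-1.888; half-tol=0.285, Σhalf²=0.414340
  +H: nom +33.900 → Σnom=153.520; wc +0.340/-0.310 → slack +1.637/-2.198; half-tol=0.325, Σhalf²=0.519965
Nominal = 153.520. Worst-case = [153.520 - 2.198, 153.520 + 1.637] = [151.322, 155.157]. RSS = √0.519965 = 0.721.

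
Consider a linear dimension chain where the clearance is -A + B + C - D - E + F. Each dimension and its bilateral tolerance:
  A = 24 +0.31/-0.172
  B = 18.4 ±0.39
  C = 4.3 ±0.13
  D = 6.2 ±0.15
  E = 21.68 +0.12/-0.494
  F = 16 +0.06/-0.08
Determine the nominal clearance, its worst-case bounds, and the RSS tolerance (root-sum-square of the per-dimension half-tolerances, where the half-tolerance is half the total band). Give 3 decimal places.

Stack each dimension's contribution:
  -A: nom -24.000 → Σnom=-24.000; wc +0.172/-0.310 → slack +0.172/-0.310; half-tol=0.241, Σhalf²=0.058081
  +B: nom +18.400 → Σnom=-5.600; wc +0.390/-0.390 → slack +0.562/-0.700; half-tol=0.390, Σhalf²=0.210181
  +C: nom +4.300 → Σnom=-1.300; wc +0.130/-0.130 → slack +0.692/-0.830; half-tol=0.130, Σhalf²=0.227081
  -D: nom -6.200 → Σnom=-7.500; wc +0.150/-0.150 → slack +0.842/-0.980; half-tol=0.150, Σhalf²=0.249581
  -E: nom -21.680 → Σnom=-29.180; wc +0.494/-0.120 → slack +1.336/-1.100; half-tol=0.307, Σhalf²=0.343830
  +F: nom +16.000 → Σnom=-13.180; wc +0.060/-0.080 → slack +1.396/-1.180; half-tol=0.070, Σhalf²=0.348730
Nominal = -13.180. Worst-case = [-13.180 - 1.180, -13.180 + 1.396] = [-14.360, -11.784]. RSS = √0.348730 = 0.591.

nominal=-13.180 wc=[-14.360,-11.784] rss=0.591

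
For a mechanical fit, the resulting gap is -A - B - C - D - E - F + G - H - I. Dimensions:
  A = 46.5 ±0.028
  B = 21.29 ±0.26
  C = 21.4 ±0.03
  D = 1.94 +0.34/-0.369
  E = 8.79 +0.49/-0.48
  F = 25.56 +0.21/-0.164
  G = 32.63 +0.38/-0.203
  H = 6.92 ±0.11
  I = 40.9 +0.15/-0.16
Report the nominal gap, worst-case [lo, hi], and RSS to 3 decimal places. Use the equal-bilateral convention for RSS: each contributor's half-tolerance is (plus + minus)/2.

nominal=-140.670 wc=[-142.491,-138.689] rss=0.766

Stack each dimension's contribution:
  -A: nom -46.500 → Σnom=-46.500; wc +0.028/-0.028 → slack +0.028/-0.028; half-tol=0.028, Σhalf²=0.000784
  -B: nom -21.290 → Σnom=-67.790; wc +0.260/-0.260 → slack +0.288/-0.288; half-tol=0.260, Σhalf²=0.068384
  -C: nom -21.400 → Σnom=-89.190; wc +0.030/-0.030 → slack +0.318/-0.318; half-tol=0.030, Σhalf²=0.069284
  -D: nom -1.940 → Σnom=-91.130; wc +0.369/-0.340 → slack +0.687/-0.658; half-tol=0.355, Σhalf²=0.194954
  -E: nom -8.790 → Σnom=-99.920; wc +0.480/-0.490 → slack +1.167/-1.148; half-tol=0.485, Σhalf²=0.430179
  -F: nom -25.560 → Σnom=-125.480; wc +0.164/-0.210 → slack +1.331/-1.358; half-tol=0.187, Σhalf²=0.465148
  +G: nom +32.630 → Σnom=-92.850; wc +0.380/-0.203 → slack +1.711/-1.561; half-tol=0.291, Σhalf²=0.550121
  -H: nom -6.920 → Σnom=-99.770; wc +0.110/-0.110 → slack +1.821/-1.671; half-tol=0.110, Σhalf²=0.562221
  -I: nom -40.900 → Σnom=-140.670; wc +0.160/-0.150 → slack +1.981/-1.821; half-tol=0.155, Σhalf²=0.586245
Nominal = -140.670. Worst-case = [-140.670 - 1.821, -140.670 + 1.981] = [-142.491, -138.689]. RSS = √0.586245 = 0.766.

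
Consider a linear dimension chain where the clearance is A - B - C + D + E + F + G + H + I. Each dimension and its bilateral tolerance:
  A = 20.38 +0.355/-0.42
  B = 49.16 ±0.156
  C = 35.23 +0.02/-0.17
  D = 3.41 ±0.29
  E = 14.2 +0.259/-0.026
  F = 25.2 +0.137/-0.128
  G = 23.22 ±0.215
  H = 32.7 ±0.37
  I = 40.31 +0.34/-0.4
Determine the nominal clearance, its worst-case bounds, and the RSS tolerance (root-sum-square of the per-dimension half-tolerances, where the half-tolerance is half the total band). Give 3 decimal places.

Stack each dimension's contribution:
  +A: nom +20.380 → Σnom=20.380; wc +0.355/-0.420 → slack +0.355/-0.420; half-tol=0.387, Σhalf²=0.150156
  -B: nom -49.160 → Σnom=-28.780; wc +0.156/-0.156 → slack +0.511/-0.576; half-tol=0.156, Σhalf²=0.174492
  -C: nom -35.230 → Σnom=-64.010; wc +0.170/-0.020 → slack +0.681/-0.596; half-tol=0.095, Σhalf²=0.183517
  +D: nom +3.410 → Σnom=-60.600; wc +0.290/-0.290 → slack +0.971/-0.886; half-tol=0.290, Σhalf²=0.267617
  +E: nom +14.200 → Σnom=-46.400; wc +0.259/-0.026 → slack +1.230/-0.912; half-tol=0.143, Σhalf²=0.287923
  +F: nom +25.200 → Σnom=-21.200; wc +0.137/-0.128 → slack +1.367/-1.040; half-tol=0.133, Σhalf²=0.305480
  +G: nom +23.220 → Σnom=2.020; wc +0.215/-0.215 → slack +1.582/-1.255; half-tol=0.215, Σhalf²=0.351705
  +H: nom +32.700 → Σnom=34.720; wc +0.370/-0.370 → slack +1.952/-1.625; half-tol=0.370, Σhalf²=0.488605
  +I: nom +40.310 → Σnom=75.030; wc +0.340/-0.400 → slack +2.292/-2.025; half-tol=0.370, Σhalf²=0.625505
Nominal = 75.030. Worst-case = [75.030 - 2.025, 75.030 + 2.292] = [73.005, 77.322]. RSS = √0.625505 = 0.791.

nominal=75.030 wc=[73.005,77.322] rss=0.791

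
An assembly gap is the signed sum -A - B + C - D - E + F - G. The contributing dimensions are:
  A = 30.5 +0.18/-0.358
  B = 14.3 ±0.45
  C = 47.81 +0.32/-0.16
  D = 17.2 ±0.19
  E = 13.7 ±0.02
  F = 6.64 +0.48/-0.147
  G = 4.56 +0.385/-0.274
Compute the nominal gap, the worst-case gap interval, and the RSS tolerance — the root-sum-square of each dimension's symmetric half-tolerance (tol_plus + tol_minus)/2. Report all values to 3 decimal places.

nominal=-25.810 wc=[-27.342,-23.718] rss=0.759

Stack each dimension's contribution:
  -A: nom -30.500 → Σnom=-30.500; wc +0.358/-0.180 → slack +0.358/-0.180; half-tol=0.269, Σhalf²=0.072361
  -B: nom -14.300 → Σnom=-44.800; wc +0.450/-0.450 → slack +0.808/-0.630; half-tol=0.450, Σhalf²=0.274861
  +C: nom +47.810 → Σnom=3.010; wc +0.320/-0.160 → slack +1.128/-0.790; half-tol=0.240, Σhalf²=0.332461
  -D: nom -17.200 → Σnom=-14.190; wc +0.190/-0.190 → slack +1.318/-0.980; half-tol=0.190, Σhalf²=0.368561
  -E: nom -13.700 → Σnom=-27.890; wc +0.020/-0.020 → slack +1.338/-1.000; half-tol=0.020, Σhalf²=0.368961
  +F: nom +6.640 → Σnom=-21.250; wc +0.480/-0.147 → slack +1.818/-1.147; half-tol=0.314, Σhalf²=0.467243
  -G: nom -4.560 → Σnom=-25.810; wc +0.274/-0.385 → slack +2.092/-1.532; half-tol=0.330, Σhalf²=0.575814
Nominal = -25.810. Worst-case = [-25.810 - 1.532, -25.810 + 2.092] = [-27.342, -23.718]. RSS = √0.575814 = 0.759.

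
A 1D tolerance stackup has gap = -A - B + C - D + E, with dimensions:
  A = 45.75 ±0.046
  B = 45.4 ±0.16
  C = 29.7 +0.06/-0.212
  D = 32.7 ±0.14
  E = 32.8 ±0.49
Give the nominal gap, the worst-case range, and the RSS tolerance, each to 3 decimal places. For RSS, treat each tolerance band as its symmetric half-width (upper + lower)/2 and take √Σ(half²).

nominal=-61.350 wc=[-62.398,-60.454] rss=0.553

Stack each dimension's contribution:
  -A: nom -45.750 → Σnom=-45.750; wc +0.046/-0.046 → slack +0.046/-0.046; half-tol=0.046, Σhalf²=0.002116
  -B: nom -45.400 → Σnom=-91.150; wc +0.160/-0.160 → slack +0.206/-0.206; half-tol=0.160, Σhalf²=0.027716
  +C: nom +29.700 → Σnom=-61.450; wc +0.060/-0.212 → slack +0.266/-0.418; half-tol=0.136, Σhalf²=0.046212
  -D: nom -32.700 → Σnom=-94.150; wc +0.140/-0.140 → slack +0.406/-0.558; half-tol=0.140, Σhalf²=0.065812
  +E: nom +32.800 → Σnom=-61.350; wc +0.490/-0.490 → slack +0.896/-1.048; half-tol=0.490, Σhalf²=0.305912
Nominal = -61.350. Worst-case = [-61.350 - 1.048, -61.350 + 0.896] = [-62.398, -60.454]. RSS = √0.305912 = 0.553.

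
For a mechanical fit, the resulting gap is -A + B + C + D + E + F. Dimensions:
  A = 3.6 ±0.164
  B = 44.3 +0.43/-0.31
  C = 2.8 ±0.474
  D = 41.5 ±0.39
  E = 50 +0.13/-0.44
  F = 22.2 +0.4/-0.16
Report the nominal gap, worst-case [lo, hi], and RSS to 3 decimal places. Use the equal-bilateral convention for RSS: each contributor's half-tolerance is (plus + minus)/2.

nominal=157.200 wc=[155.262,159.188] rss=0.837

Stack each dimension's contribution:
  -A: nom -3.600 → Σnom=-3.600; wc +0.164/-0.164 → slack +0.164/-0.164; half-tol=0.164, Σhalf²=0.026896
  +B: nom +44.300 → Σnom=40.700; wc +0.430/-0.310 → slack +0.594/-0.474; half-tol=0.370, Σhalf²=0.163796
  +C: nom +2.800 → Σnom=43.500; wc +0.474/-0.474 → slack +1.068/-0.948; half-tol=0.474, Σhalf²=0.388472
  +D: nom +41.500 → Σnom=85.000; wc +0.390/-0.390 → slack +1.458/-1.338; half-tol=0.390, Σhalf²=0.540572
  +E: nom +50.000 → Σnom=135.000; wc +0.130/-0.440 → slack +1.588/-1.778; half-tol=0.285, Σhalf²=0.621797
  +F: nom +22.200 → Σnom=157.200; wc +0.400/-0.160 → slack +1.988/-1.938; half-tol=0.280, Σhalf²=0.700197
Nominal = 157.200. Worst-case = [157.200 - 1.938, 157.200 + 1.988] = [155.262, 159.188]. RSS = √0.700197 = 0.837.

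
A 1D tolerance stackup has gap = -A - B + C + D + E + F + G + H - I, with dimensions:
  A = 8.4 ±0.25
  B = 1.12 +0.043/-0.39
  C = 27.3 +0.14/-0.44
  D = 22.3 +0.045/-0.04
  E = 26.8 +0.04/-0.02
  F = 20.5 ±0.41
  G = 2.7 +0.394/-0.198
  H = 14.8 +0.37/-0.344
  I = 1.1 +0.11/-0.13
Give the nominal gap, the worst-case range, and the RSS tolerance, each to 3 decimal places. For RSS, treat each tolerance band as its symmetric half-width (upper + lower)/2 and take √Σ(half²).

nominal=103.780 wc=[101.925,105.949] rss=0.771

Stack each dimension's contribution:
  -A: nom -8.400 → Σnom=-8.400; wc +0.250/-0.250 → slack +0.250/-0.250; half-tol=0.250, Σhalf²=0.062500
  -B: nom -1.120 → Σnom=-9.520; wc +0.390/-0.043 → slack +0.640/-0.293; half-tol=0.216, Σhalf²=0.109372
  +C: nom +27.300 → Σnom=17.780; wc +0.140/-0.440 → slack +0.780/-0.733; half-tol=0.290, Σhalf²=0.193472
  +D: nom +22.300 → Σnom=40.080; wc +0.045/-0.040 → slack +0.825/-0.773; half-tol=0.042, Σhalf²=0.195279
  +E: nom +26.800 → Σnom=66.880; wc +0.040/-0.020 → slack +0.865/-0.793; half-tol=0.030, Σhalf²=0.196179
  +F: nom +20.500 → Σnom=87.380; wc +0.410/-0.410 → slack +1.275/-1.203; half-tol=0.410, Σhalf²=0.364279
  +G: nom +2.700 → Σnom=90.080; wc +0.394/-0.198 → slack +1.669/-1.401; half-tol=0.296, Σhalf²=0.451895
  +H: nom +14.800 → Σnom=104.880; wc +0.370/-0.344 → slack +2.039/-1.745; half-tol=0.357, Σhalf²=0.579344
  -I: nom -1.100 → Σnom=103.780; wc +0.130/-0.110 → slack +2.169/-1.855; half-tol=0.120, Σhalf²=0.593743
Nominal = 103.780. Worst-case = [103.780 - 1.855, 103.780 + 2.169] = [101.925, 105.949]. RSS = √0.593743 = 0.771.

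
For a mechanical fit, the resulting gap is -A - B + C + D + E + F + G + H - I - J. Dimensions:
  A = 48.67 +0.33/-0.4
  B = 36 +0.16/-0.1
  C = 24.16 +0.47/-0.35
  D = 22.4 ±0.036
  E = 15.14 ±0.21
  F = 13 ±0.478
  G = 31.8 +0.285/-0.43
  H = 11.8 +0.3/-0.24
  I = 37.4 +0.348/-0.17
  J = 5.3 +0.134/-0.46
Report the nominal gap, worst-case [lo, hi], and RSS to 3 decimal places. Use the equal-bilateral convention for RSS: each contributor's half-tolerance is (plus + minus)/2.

nominal=-9.070 wc=[-11.786,-6.161] rss=0.974

Stack each dimension's contribution:
  -A: nom -48.670 → Σnom=-48.670; wc +0.400/-0.330 → slack +0.400/-0.330; half-tol=0.365, Σhalf²=0.133225
  -B: nom -36.000 → Σnom=-84.670; wc +0.100/-0.160 → slack +0.500/-0.490; half-tol=0.130, Σhalf²=0.150125
  +C: nom +24.160 → Σnom=-60.510; wc +0.470/-0.350 → slack +0.970/-0.840; half-tol=0.410, Σhalf²=0.318225
  +D: nom +22.400 → Σnom=-38.110; wc +0.036/-0.036 → slack +1.006/-0.876; half-tol=0.036, Σhalf²=0.319521
  +E: nom +15.140 → Σnom=-22.970; wc +0.210/-0.210 → slack +1.216/-1.086; half-tol=0.210, Σhalf²=0.363621
  +F: nom +13.000 → Σnom=-9.970; wc +0.478/-0.478 → slack +1.694/-1.564; half-tol=0.478, Σhalf²=0.592105
  +G: nom +31.800 → Σnom=21.830; wc +0.285/-0.430 → slack +1.979/-1.994; half-tol=0.357, Σhalf²=0.719911
  +H: nom +11.800 → Σnom=33.630; wc +0.300/-0.240 → slack +2.279/-2.234; half-tol=0.270, Σhalf²=0.792811
  -I: nom -37.400 → Σnom=-3.770; wc +0.170/-0.348 → slack +2.449/-2.582; half-tol=0.259, Σhalf²=0.859892
  -J: nom -5.300 → Σnom=-9.070; wc +0.460/-0.134 → slack +2.909/-2.716; half-tol=0.297, Σhalf²=0.948101
Nominal = -9.070. Worst-case = [-9.070 - 2.716, -9.070 + 2.909] = [-11.786, -6.161]. RSS = √0.948101 = 0.974.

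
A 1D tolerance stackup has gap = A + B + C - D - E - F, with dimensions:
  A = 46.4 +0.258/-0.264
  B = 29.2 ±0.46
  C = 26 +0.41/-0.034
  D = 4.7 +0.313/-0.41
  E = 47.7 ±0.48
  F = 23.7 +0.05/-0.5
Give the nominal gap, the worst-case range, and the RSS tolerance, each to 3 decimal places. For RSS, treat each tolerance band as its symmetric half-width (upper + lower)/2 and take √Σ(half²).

Stack each dimension's contribution:
  +A: nom +46.400 → Σnom=46.400; wc +0.258/-0.264 → slack +0.258/-0.264; half-tol=0.261, Σhalf²=0.068121
  +B: nom +29.200 → Σnom=75.600; wc +0.460/-0.460 → slack +0.718/-0.724; half-tol=0.460, Σhalf²=0.279721
  +C: nom +26.000 → Σnom=101.600; wc +0.410/-0.034 → slack +1.128/-0.758; half-tol=0.222, Σhalf²=0.329005
  -D: nom -4.700 → Σnom=96.900; wc +0.410/-0.313 → slack +1.538/-1.071; half-tol=0.361, Σhalf²=0.459687
  -E: nom -47.700 → Σnom=49.200; wc +0.480/-0.480 → slack +2.018/-1.551; half-tol=0.480, Σhalf²=0.690087
  -F: nom -23.700 → Σnom=25.500; wc +0.500/-0.050 → slack +2.518/-1.601; half-tol=0.275, Σhalf²=0.765712
Nominal = 25.500. Worst-case = [25.500 - 1.601, 25.500 + 2.518] = [23.899, 28.018]. RSS = √0.765712 = 0.875.

nominal=25.500 wc=[23.899,28.018] rss=0.875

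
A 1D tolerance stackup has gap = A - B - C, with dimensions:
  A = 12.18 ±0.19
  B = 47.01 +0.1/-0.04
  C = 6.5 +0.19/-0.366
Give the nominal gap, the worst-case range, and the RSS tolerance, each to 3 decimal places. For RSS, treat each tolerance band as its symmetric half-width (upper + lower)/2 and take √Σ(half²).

Stack each dimension's contribution:
  +A: nom +12.180 → Σnom=12.180; wc +0.190/-0.190 → slack +0.190/-0.190; half-tol=0.190, Σhalf²=0.036100
  -B: nom -47.010 → Σnom=-34.830; wc +0.040/-0.100 → slack +0.230/-0.290; half-tol=0.070, Σhalf²=0.041000
  -C: nom -6.500 → Σnom=-41.330; wc +0.366/-0.190 → slack +0.596/-0.480; half-tol=0.278, Σhalf²=0.118284
Nominal = -41.330. Worst-case = [-41.330 - 0.480, -41.330 + 0.596] = [-41.810, -40.734]. RSS = √0.118284 = 0.344.

nominal=-41.330 wc=[-41.810,-40.734] rss=0.344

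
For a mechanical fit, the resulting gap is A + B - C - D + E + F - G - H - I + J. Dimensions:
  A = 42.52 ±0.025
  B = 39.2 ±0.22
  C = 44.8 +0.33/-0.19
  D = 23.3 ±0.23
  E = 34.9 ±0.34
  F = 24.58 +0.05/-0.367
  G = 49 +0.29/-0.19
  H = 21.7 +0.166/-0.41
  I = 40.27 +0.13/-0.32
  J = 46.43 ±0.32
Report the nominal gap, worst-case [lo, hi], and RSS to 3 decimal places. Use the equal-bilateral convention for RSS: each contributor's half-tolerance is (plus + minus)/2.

nominal=8.560 wc=[6.142,10.855] rss=0.789

Stack each dimension's contribution:
  +A: nom +42.520 → Σnom=42.520; wc +0.025/-0.025 → slack +0.025/-0.025; half-tol=0.025, Σhalf²=0.000625
  +B: nom +39.200 → Σnom=81.720; wc +0.220/-0.220 → slack +0.245/-0.245; half-tol=0.220, Σhalf²=0.049025
  -C: nom -44.800 → Σnom=36.920; wc +0.190/-0.330 → slack +0.435/-0.575; half-tol=0.260, Σhalf²=0.116625
  -D: nom -23.300 → Σnom=13.620; wc +0.230/-0.230 → slack +0.665/-0.805; half-tol=0.230, Σhalf²=0.169525
  +E: nom +34.900 → Σnom=48.520; wc +0.340/-0.340 → slack +1.005/-1.145; half-tol=0.340, Σhalf²=0.285125
  +F: nom +24.580 → Σnom=73.100; wc +0.050/-0.367 → slack +1.055/-1.512; half-tol=0.208, Σhalf²=0.328597
  -G: nom -49.000 → Σnom=24.100; wc +0.190/-0.290 → slack +1.245/-1.802; half-tol=0.240, Σhalf²=0.386197
  -H: nom -21.700 → Σnom=2.400; wc +0.410/-0.166 → slack +1.655/-1.968; half-tol=0.288, Σhalf²=0.469141
  -I: nom -40.270 → Σnom=-37.870; wc +0.320/-0.130 → slack +1.975/-2.098; half-tol=0.225, Σhalf²=0.519766
  +J: nom +46.430 → Σnom=8.560; wc +0.320/-0.320 → slack +2.295/-2.418; half-tol=0.320, Σhalf²=0.622166
Nominal = 8.560. Worst-case = [8.560 - 2.418, 8.560 + 2.295] = [6.142, 10.855]. RSS = √0.622166 = 0.789.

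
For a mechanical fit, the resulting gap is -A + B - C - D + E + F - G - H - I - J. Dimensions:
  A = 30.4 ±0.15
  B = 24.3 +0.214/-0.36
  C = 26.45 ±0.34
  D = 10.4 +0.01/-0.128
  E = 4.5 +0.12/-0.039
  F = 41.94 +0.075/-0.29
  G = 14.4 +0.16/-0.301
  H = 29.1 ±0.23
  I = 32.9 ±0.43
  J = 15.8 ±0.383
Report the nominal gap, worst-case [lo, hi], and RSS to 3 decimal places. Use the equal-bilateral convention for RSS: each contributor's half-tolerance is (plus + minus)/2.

nominal=-88.710 wc=[-91.102,-86.339] rss=0.838

Stack each dimension's contribution:
  -A: nom -30.400 → Σnom=-30.400; wc +0.150/-0.150 → slack +0.150/-0.150; half-tol=0.150, Σhalf²=0.022500
  +B: nom +24.300 → Σnom=-6.100; wc +0.214/-0.360 → slack +0.364/-0.510; half-tol=0.287, Σhalf²=0.104869
  -C: nom -26.450 → Σnom=-32.550; wc +0.340/-0.340 → slack +0.704/-0.850; half-tol=0.340, Σhalf²=0.220469
  -D: nom -10.400 → Σnom=-42.950; wc +0.128/-0.010 → slack +0.832/-0.860; half-tol=0.069, Σhalf²=0.225230
  +E: nom +4.500 → Σnom=-38.450; wc +0.120/-0.039 → slack +0.952/-0.899; half-tol=0.080, Σhalf²=0.231550
  +F: nom +41.940 → Σnom=3.490; wc +0.075/-0.290 → slack +1.027/-1.189; half-tol=0.182, Σhalf²=0.264856
  -G: nom -14.400 → Σnom=-10.910; wc +0.301/-0.160 → slack +1.328/-1.349; half-tol=0.230, Σhalf²=0.317987
  -H: nom -29.100 → Σnom=-40.010; wc +0.230/-0.230 → slack +1.558/-1.579; half-tol=0.230, Σhalf²=0.370887
  -I: nom -32.900 → Σnom=-72.910; wc +0.430/-0.430 → slack +1.988/-2.009; half-tol=0.430, Σhalf²=0.555787
  -J: nom -15.800 → Σnom=-88.710; wc +0.383/-0.383 → slack +2.371/-2.392; half-tol=0.383, Σhalf²=0.702476
Nominal = -88.710. Worst-case = [-88.710 - 2.392, -88.710 + 2.371] = [-91.102, -86.339]. RSS = √0.702476 = 0.838.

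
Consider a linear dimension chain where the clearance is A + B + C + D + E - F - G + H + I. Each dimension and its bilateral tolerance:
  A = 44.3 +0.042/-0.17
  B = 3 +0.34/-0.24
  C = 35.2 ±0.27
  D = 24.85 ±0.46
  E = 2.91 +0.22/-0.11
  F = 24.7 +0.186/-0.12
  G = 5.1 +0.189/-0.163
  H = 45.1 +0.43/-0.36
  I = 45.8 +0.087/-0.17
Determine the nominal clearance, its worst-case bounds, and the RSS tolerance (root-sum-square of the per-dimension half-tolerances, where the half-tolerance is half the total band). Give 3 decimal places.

Stack each dimension's contribution:
  +A: nom +44.300 → Σnom=44.300; wc +0.042/-0.170 → slack +0.042/-0.170; half-tol=0.106, Σhalf²=0.011236
  +B: nom +3.000 → Σnom=47.300; wc +0.340/-0.240 → slack +0.382/-0.410; half-tol=0.290, Σhalf²=0.095336
  +C: nom +35.200 → Σnom=82.500; wc +0.270/-0.270 → slack +0.652/-0.680; half-tol=0.270, Σhalf²=0.168236
  +D: nom +24.850 → Σnom=107.350; wc +0.460/-0.460 → slack +1.112/-1.140; half-tol=0.460, Σhalf²=0.379836
  +E: nom +2.910 → Σnom=110.260; wc +0.220/-0.110 → slack +1.332/-1.250; half-tol=0.165, Σhalf²=0.407061
  -F: nom -24.700 → Σnom=85.560; wc +0.120/-0.186 → slack +1.452/-1.436; half-tol=0.153, Σhalf²=0.430470
  -G: nom -5.100 → Σnom=80.460; wc +0.163/-0.189 → slack +1.615/-1.625; half-tol=0.176, Σhalf²=0.461446
  +H: nom +45.100 → Σnom=125.560; wc +0.430/-0.360 → slack +2.045/-1.985; half-tol=0.395, Σhalf²=0.617471
  +I: nom +45.800 → Σnom=171.360; wc +0.087/-0.170 → slack +2.132/-2.155; half-tol=0.129, Σhalf²=0.633983
Nominal = 171.360. Worst-case = [171.360 - 2.155, 171.360 + 2.132] = [169.205, 173.492]. RSS = √0.633983 = 0.796.

nominal=171.360 wc=[169.205,173.492] rss=0.796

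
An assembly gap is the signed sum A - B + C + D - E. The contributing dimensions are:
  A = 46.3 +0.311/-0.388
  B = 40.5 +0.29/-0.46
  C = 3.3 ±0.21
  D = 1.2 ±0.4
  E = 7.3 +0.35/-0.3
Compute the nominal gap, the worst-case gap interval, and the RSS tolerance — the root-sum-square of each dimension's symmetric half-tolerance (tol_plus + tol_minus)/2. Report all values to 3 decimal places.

Stack each dimension's contribution:
  +A: nom +46.300 → Σnom=46.300; wc +0.311/-0.388 → slack +0.311/-0.388; half-tol=0.350, Σhalf²=0.122150
  -B: nom -40.500 → Σnom=5.800; wc +0.460/-0.290 → slack +0.771/-0.678; half-tol=0.375, Σhalf²=0.262775
  +C: nom +3.300 → Σnom=9.100; wc +0.210/-0.210 → slack +0.981/-0.888; half-tol=0.210, Σhalf²=0.306875
  +D: nom +1.200 → Σnom=10.300; wc +0.400/-0.400 → slack +1.381/-1.288; half-tol=0.400, Σhalf²=0.466875
  -E: nom -7.300 → Σnom=3.000; wc +0.300/-0.350 → slack +1.681/-1.638; half-tol=0.325, Σhalf²=0.572500
Nominal = 3.000. Worst-case = [3.000 - 1.638, 3.000 + 1.681] = [1.362, 4.681]. RSS = √0.572500 = 0.757.

nominal=3.000 wc=[1.362,4.681] rss=0.757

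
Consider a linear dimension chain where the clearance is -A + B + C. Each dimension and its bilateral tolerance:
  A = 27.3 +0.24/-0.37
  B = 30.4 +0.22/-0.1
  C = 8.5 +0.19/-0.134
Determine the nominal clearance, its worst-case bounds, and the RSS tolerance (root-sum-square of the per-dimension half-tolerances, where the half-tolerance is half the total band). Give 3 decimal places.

nominal=11.600 wc=[11.126,12.380] rss=0.381

Stack each dimension's contribution:
  -A: nom -27.300 → Σnom=-27.300; wc +0.370/-0.240 → slack +0.370/-0.240; half-tol=0.305, Σhalf²=0.093025
  +B: nom +30.400 → Σnom=3.100; wc +0.220/-0.100 → slack +0.590/-0.340; half-tol=0.160, Σhalf²=0.118625
  +C: nom +8.500 → Σnom=11.600; wc +0.190/-0.134 → slack +0.780/-0.474; half-tol=0.162, Σhalf²=0.144869
Nominal = 11.600. Worst-case = [11.600 - 0.474, 11.600 + 0.780] = [11.126, 12.380]. RSS = √0.144869 = 0.381.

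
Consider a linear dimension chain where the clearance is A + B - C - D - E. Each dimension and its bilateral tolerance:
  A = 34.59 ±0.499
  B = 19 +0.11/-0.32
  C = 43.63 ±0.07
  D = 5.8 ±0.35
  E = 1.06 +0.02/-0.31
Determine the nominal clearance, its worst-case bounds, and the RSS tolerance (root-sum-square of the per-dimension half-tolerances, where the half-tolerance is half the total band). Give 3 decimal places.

Stack each dimension's contribution:
  +A: nom +34.590 → Σnom=34.590; wc +0.499/-0.499 → slack +0.499/-0.499; half-tol=0.499, Σhalf²=0.249001
  +B: nom +19.000 → Σnom=53.590; wc +0.110/-0.320 → slack +0.609/-0.819; half-tol=0.215, Σhalf²=0.295226
  -C: nom -43.630 → Σnom=9.960; wc +0.070/-0.070 → slack +0.679/-0.889; half-tol=0.070, Σhalf²=0.300126
  -D: nom -5.800 → Σnom=4.160; wc +0.350/-0.350 → slack +1.029/-1.239; half-tol=0.350, Σhalf²=0.422626
  -E: nom -1.060 → Σnom=3.100; wc +0.310/-0.020 → slack +1.339/-1.259; half-tol=0.165, Σhalf²=0.449851
Nominal = 3.100. Worst-case = [3.100 - 1.259, 3.100 + 1.339] = [1.841, 4.439]. RSS = √0.449851 = 0.671.

nominal=3.100 wc=[1.841,4.439] rss=0.671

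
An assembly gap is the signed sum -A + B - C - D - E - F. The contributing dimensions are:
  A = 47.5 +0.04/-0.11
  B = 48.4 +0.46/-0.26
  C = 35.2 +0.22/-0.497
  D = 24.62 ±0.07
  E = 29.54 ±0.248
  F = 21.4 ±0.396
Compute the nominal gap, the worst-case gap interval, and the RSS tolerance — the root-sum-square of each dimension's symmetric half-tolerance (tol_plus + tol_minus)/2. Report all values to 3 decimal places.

nominal=-109.860 wc=[-111.094,-108.079] rss=0.698

Stack each dimension's contribution:
  -A: nom -47.500 → Σnom=-47.500; wc +0.110/-0.040 → slack +0.110/-0.040; half-tol=0.075, Σhalf²=0.005625
  +B: nom +48.400 → Σnom=0.900; wc +0.460/-0.260 → slack +0.570/-0.300; half-tol=0.360, Σhalf²=0.135225
  -C: nom -35.200 → Σnom=-34.300; wc +0.497/-0.220 → slack +1.067/-0.520; half-tol=0.358, Σhalf²=0.263747
  -D: nom -24.620 → Σnom=-58.920; wc +0.070/-0.070 → slack +1.137/-0.590; half-tol=0.070, Σhalf²=0.268647
  -E: nom -29.540 → Σnom=-88.460; wc +0.248/-0.248 → slack +1.385/-0.838; half-tol=0.248, Σhalf²=0.330151
  -F: nom -21.400 → Σnom=-109.860; wc +0.396/-0.396 → slack +1.781/-1.234; half-tol=0.396, Σhalf²=0.486967
Nominal = -109.860. Worst-case = [-109.860 - 1.234, -109.860 + 1.781] = [-111.094, -108.079]. RSS = √0.486967 = 0.698.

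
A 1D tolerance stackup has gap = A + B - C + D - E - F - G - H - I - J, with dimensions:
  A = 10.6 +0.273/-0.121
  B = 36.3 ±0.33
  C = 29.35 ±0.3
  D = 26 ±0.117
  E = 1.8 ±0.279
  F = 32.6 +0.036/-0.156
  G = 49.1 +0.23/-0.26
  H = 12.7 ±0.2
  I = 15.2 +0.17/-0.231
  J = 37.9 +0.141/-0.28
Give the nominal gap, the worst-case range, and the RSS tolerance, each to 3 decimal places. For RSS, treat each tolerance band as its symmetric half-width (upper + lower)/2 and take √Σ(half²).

nominal=-105.750 wc=[-107.674,-103.324] rss=0.723

Stack each dimension's contribution:
  +A: nom +10.600 → Σnom=10.600; wc +0.273/-0.121 → slack +0.273/-0.121; half-tol=0.197, Σhalf²=0.038809
  +B: nom +36.300 → Σnom=46.900; wc +0.330/-0.330 → slack +0.603/-0.451; half-tol=0.330, Σhalf²=0.147709
  -C: nom -29.350 → Σnom=17.550; wc +0.300/-0.300 → slack +0.903/-0.751; half-tol=0.300, Σhalf²=0.237709
  +D: nom +26.000 → Σnom=43.550; wc +0.117/-0.117 → slack +1.020/-0.868; half-tol=0.117, Σhalf²=0.251398
  -E: nom -1.800 → Σnom=41.750; wc +0.279/-0.279 → slack +1.299/-1.147; half-tol=0.279, Σhalf²=0.329239
  -F: nom -32.600 → Σnom=9.150; wc +0.156/-0.036 → slack +1.455/-1.183; half-tol=0.096, Σhalf²=0.338455
  -G: nom -49.100 → Σnom=-39.950; wc +0.260/-0.230 → slack +1.715/-1.413; half-tol=0.245, Σhalf²=0.398480
  -H: nom -12.700 → Σnom=-52.650; wc +0.200/-0.200 → slack +1.915/-1.613; half-tol=0.200, Σhalf²=0.438480
  -I: nom -15.200 → Σnom=-67.850; wc +0.231/-0.170 → slack +2.146/-1.783; half-tol=0.201, Σhalf²=0.478680
  -J: nom -37.900 → Σnom=-105.750; wc +0.280/-0.141 → slack +2.426/-1.924; half-tol=0.211, Σhalf²=0.522991
Nominal = -105.750. Worst-case = [-105.750 - 1.924, -105.750 + 2.426] = [-107.674, -103.324]. RSS = √0.522991 = 0.723.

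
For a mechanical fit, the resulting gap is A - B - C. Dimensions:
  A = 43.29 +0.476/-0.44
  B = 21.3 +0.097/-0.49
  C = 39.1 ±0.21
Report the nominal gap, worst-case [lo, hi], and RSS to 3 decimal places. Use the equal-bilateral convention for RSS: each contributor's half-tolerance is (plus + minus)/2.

Stack each dimension's contribution:
  +A: nom +43.290 → Σnom=43.290; wc +0.476/-0.440 → slack +0.476/-0.440; half-tol=0.458, Σhalf²=0.209764
  -B: nom -21.300 → Σnom=21.990; wc +0.490/-0.097 → slack +0.966/-0.537; half-tol=0.293, Σhalf²=0.295906
  -C: nom -39.100 → Σnom=-17.110; wc +0.210/-0.210 → slack +1.176/-0.747; half-tol=0.210, Σhalf²=0.340006
Nominal = -17.110. Worst-case = [-17.110 - 0.747, -17.110 + 1.176] = [-17.857, -15.934]. RSS = √0.340006 = 0.583.

nominal=-17.110 wc=[-17.857,-15.934] rss=0.583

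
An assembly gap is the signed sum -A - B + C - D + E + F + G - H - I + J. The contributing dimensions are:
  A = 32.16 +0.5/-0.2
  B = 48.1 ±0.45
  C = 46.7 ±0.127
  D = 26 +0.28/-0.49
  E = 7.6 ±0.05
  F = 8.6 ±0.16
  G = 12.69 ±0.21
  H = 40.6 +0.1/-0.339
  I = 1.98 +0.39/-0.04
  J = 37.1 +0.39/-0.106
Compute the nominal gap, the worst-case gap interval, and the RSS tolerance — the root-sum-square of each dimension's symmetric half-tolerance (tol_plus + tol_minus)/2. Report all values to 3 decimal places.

nominal=-36.150 wc=[-38.523,-33.694] rss=0.847

Stack each dimension's contribution:
  -A: nom -32.160 → Σnom=-32.160; wc +0.200/-0.500 → slack +0.200/-0.500; half-tol=0.350, Σhalf²=0.122500
  -B: nom -48.100 → Σnom=-80.260; wc +0.450/-0.450 → slack +0.650/-0.950; half-tol=0.450, Σhalf²=0.325000
  +C: nom +46.700 → Σnom=-33.560; wc +0.127/-0.127 → slack +0.777/-1.077; half-tol=0.127, Σhalf²=0.341129
  -D: nom -26.000 → Σnom=-59.560; wc +0.490/-0.280 → slack +1.267/-1.357; half-tol=0.385, Σhalf²=0.489354
  +E: nom +7.600 → Σnom=-51.960; wc +0.050/-0.050 → slack +1.317/-1.407; half-tol=0.050, Σhalf²=0.491854
  +F: nom +8.600 → Σnom=-43.360; wc +0.160/-0.160 → slack +1.477/-1.567; half-tol=0.160, Σhalf²=0.517454
  +G: nom +12.690 → Σnom=-30.670; wc +0.210/-0.210 → slack +1.687/-1.777; half-tol=0.210, Σhalf²=0.561554
  -H: nom -40.600 → Σnom=-71.270; wc +0.339/-0.100 → slack +2.026/-1.877; half-tol=0.220, Σhalf²=0.609734
  -I: nom -1.980 → Σnom=-73.250; wc +0.040/-0.390 → slack +2.066/-2.267; half-tol=0.215, Σhalf²=0.655959
  +J: nom +37.100 → Σnom=-36.150; wc +0.390/-0.106 → slack +2.456/-2.373; half-tol=0.248, Σhalf²=0.717463
Nominal = -36.150. Worst-case = [-36.150 - 2.373, -36.150 + 2.456] = [-38.523, -33.694]. RSS = √0.717463 = 0.847.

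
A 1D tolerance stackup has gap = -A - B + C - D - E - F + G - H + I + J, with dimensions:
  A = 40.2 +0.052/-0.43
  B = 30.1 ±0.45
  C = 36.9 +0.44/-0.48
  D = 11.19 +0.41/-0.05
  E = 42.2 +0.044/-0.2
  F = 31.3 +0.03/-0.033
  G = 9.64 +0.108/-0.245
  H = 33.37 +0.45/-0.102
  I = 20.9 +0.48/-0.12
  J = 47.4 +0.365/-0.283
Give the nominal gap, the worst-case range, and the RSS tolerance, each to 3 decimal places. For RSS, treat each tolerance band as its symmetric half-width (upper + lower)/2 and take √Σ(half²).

Stack each dimension's contribution:
  -A: nom -40.200 → Σnom=-40.200; wc +0.430/-0.052 → slack +0.430/-0.052; half-tol=0.241, Σhalf²=0.058081
  -B: nom -30.100 → Σnom=-70.300; wc +0.450/-0.450 → slack +0.880/-0.502; half-tol=0.450, Σhalf²=0.260581
  +C: nom +36.900 → Σnom=-33.400; wc +0.440/-0.480 → slack +1.320/-0.982; half-tol=0.460, Σhalf²=0.472181
  -D: nom -11.190 → Σnom=-44.590; wc +0.050/-0.410 → slack +1.370/-1.392; half-tol=0.230, Σhalf²=0.525081
  -E: nom -42.200 → Σnom=-86.790; wc +0.200/-0.044 → slack +1.570/-1.436; half-tol=0.122, Σhalf²=0.539965
  -F: nom -31.300 → Σnom=-118.090; wc +0.033/-0.030 → slack +1.603/-1.466; half-tol=0.032, Σhalf²=0.540957
  +G: nom +9.640 → Σnom=-108.450; wc +0.108/-0.245 → slack +1.711/-1.711; half-tol=0.176, Σhalf²=0.572109
  -H: nom -33.370 → Σnom=-141.820; wc +0.102/-0.450 → slack +1.813/-2.161; half-tol=0.276, Σhalf²=0.648285
  +I: nom +20.900 → Σnom=-120.920; wc +0.480/-0.120 → slack +2.293/-2.281; half-tol=0.300, Σhalf²=0.738285
  +J: nom +47.400 → Σnom=-73.520; wc +0.365/-0.283 → slack +2.658/-2.564; half-tol=0.324, Σhalf²=0.843261
Nominal = -73.520. Worst-case = [-73.520 - 2.564, -73.520 + 2.658] = [-76.084, -70.862]. RSS = √0.843261 = 0.918.

nominal=-73.520 wc=[-76.084,-70.862] rss=0.918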